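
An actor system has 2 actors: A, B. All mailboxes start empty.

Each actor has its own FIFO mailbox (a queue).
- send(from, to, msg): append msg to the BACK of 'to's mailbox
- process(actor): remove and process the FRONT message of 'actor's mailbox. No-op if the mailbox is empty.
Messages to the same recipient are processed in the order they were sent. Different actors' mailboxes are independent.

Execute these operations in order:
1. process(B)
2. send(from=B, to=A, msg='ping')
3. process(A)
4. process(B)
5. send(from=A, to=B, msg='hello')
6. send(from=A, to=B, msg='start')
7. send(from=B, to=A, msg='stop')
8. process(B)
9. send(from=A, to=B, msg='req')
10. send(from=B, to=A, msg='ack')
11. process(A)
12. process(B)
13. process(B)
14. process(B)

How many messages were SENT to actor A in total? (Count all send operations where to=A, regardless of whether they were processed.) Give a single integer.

After 1 (process(B)): A:[] B:[]
After 2 (send(from=B, to=A, msg='ping')): A:[ping] B:[]
After 3 (process(A)): A:[] B:[]
After 4 (process(B)): A:[] B:[]
After 5 (send(from=A, to=B, msg='hello')): A:[] B:[hello]
After 6 (send(from=A, to=B, msg='start')): A:[] B:[hello,start]
After 7 (send(from=B, to=A, msg='stop')): A:[stop] B:[hello,start]
After 8 (process(B)): A:[stop] B:[start]
After 9 (send(from=A, to=B, msg='req')): A:[stop] B:[start,req]
After 10 (send(from=B, to=A, msg='ack')): A:[stop,ack] B:[start,req]
After 11 (process(A)): A:[ack] B:[start,req]
After 12 (process(B)): A:[ack] B:[req]
After 13 (process(B)): A:[ack] B:[]
After 14 (process(B)): A:[ack] B:[]

Answer: 3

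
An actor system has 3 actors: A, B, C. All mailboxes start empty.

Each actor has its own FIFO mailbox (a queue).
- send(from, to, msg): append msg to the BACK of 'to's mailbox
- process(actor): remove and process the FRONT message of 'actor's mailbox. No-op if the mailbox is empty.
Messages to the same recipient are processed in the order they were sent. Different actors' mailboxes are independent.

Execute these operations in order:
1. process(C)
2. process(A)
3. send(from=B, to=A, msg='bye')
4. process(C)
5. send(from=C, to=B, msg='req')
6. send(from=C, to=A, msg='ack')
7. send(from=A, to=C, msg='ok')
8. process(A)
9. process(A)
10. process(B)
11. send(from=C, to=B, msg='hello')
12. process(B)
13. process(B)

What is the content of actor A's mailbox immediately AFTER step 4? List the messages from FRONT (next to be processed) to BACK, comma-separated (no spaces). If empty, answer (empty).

After 1 (process(C)): A:[] B:[] C:[]
After 2 (process(A)): A:[] B:[] C:[]
After 3 (send(from=B, to=A, msg='bye')): A:[bye] B:[] C:[]
After 4 (process(C)): A:[bye] B:[] C:[]

bye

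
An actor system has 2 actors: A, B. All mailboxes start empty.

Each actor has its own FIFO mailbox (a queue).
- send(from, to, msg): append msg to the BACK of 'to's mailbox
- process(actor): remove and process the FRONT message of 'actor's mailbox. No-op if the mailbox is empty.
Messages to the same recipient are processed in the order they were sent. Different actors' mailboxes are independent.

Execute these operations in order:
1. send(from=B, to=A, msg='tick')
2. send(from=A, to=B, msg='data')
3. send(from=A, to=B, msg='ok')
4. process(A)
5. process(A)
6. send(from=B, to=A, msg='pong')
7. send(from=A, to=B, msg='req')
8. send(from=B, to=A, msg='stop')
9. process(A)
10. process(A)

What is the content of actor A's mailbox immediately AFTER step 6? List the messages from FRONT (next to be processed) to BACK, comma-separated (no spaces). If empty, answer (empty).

After 1 (send(from=B, to=A, msg='tick')): A:[tick] B:[]
After 2 (send(from=A, to=B, msg='data')): A:[tick] B:[data]
After 3 (send(from=A, to=B, msg='ok')): A:[tick] B:[data,ok]
After 4 (process(A)): A:[] B:[data,ok]
After 5 (process(A)): A:[] B:[data,ok]
After 6 (send(from=B, to=A, msg='pong')): A:[pong] B:[data,ok]

pong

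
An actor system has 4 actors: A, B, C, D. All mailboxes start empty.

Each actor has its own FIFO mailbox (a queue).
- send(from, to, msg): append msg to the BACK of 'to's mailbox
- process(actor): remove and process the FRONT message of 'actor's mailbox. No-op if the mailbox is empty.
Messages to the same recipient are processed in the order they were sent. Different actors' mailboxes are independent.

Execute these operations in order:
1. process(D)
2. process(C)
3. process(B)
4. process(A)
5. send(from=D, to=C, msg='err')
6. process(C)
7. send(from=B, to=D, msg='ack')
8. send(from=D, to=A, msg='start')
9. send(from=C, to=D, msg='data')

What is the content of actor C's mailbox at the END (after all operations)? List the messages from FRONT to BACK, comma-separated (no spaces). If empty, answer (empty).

Answer: (empty)

Derivation:
After 1 (process(D)): A:[] B:[] C:[] D:[]
After 2 (process(C)): A:[] B:[] C:[] D:[]
After 3 (process(B)): A:[] B:[] C:[] D:[]
After 4 (process(A)): A:[] B:[] C:[] D:[]
After 5 (send(from=D, to=C, msg='err')): A:[] B:[] C:[err] D:[]
After 6 (process(C)): A:[] B:[] C:[] D:[]
After 7 (send(from=B, to=D, msg='ack')): A:[] B:[] C:[] D:[ack]
After 8 (send(from=D, to=A, msg='start')): A:[start] B:[] C:[] D:[ack]
After 9 (send(from=C, to=D, msg='data')): A:[start] B:[] C:[] D:[ack,data]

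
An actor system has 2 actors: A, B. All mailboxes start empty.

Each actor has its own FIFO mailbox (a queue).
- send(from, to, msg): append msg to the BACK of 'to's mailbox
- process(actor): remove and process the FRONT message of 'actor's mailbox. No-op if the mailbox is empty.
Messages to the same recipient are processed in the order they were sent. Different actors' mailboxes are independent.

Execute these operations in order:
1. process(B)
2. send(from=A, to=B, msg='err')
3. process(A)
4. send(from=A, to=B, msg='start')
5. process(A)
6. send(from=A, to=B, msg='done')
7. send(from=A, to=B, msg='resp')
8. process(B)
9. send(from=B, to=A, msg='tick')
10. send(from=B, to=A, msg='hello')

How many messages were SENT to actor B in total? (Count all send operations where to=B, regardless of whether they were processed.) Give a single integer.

Answer: 4

Derivation:
After 1 (process(B)): A:[] B:[]
After 2 (send(from=A, to=B, msg='err')): A:[] B:[err]
After 3 (process(A)): A:[] B:[err]
After 4 (send(from=A, to=B, msg='start')): A:[] B:[err,start]
After 5 (process(A)): A:[] B:[err,start]
After 6 (send(from=A, to=B, msg='done')): A:[] B:[err,start,done]
After 7 (send(from=A, to=B, msg='resp')): A:[] B:[err,start,done,resp]
After 8 (process(B)): A:[] B:[start,done,resp]
After 9 (send(from=B, to=A, msg='tick')): A:[tick] B:[start,done,resp]
After 10 (send(from=B, to=A, msg='hello')): A:[tick,hello] B:[start,done,resp]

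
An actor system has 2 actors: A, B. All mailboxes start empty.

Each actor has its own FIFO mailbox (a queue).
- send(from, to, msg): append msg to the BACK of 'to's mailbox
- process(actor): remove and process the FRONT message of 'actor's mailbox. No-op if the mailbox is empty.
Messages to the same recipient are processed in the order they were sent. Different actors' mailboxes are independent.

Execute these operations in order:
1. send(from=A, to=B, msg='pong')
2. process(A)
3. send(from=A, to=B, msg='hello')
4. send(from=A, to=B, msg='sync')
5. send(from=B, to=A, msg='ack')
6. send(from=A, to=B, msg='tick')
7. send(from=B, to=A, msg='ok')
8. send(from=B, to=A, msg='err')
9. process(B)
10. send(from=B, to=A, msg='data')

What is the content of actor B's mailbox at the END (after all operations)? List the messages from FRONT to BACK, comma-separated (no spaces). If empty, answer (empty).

Answer: hello,sync,tick

Derivation:
After 1 (send(from=A, to=B, msg='pong')): A:[] B:[pong]
After 2 (process(A)): A:[] B:[pong]
After 3 (send(from=A, to=B, msg='hello')): A:[] B:[pong,hello]
After 4 (send(from=A, to=B, msg='sync')): A:[] B:[pong,hello,sync]
After 5 (send(from=B, to=A, msg='ack')): A:[ack] B:[pong,hello,sync]
After 6 (send(from=A, to=B, msg='tick')): A:[ack] B:[pong,hello,sync,tick]
After 7 (send(from=B, to=A, msg='ok')): A:[ack,ok] B:[pong,hello,sync,tick]
After 8 (send(from=B, to=A, msg='err')): A:[ack,ok,err] B:[pong,hello,sync,tick]
After 9 (process(B)): A:[ack,ok,err] B:[hello,sync,tick]
After 10 (send(from=B, to=A, msg='data')): A:[ack,ok,err,data] B:[hello,sync,tick]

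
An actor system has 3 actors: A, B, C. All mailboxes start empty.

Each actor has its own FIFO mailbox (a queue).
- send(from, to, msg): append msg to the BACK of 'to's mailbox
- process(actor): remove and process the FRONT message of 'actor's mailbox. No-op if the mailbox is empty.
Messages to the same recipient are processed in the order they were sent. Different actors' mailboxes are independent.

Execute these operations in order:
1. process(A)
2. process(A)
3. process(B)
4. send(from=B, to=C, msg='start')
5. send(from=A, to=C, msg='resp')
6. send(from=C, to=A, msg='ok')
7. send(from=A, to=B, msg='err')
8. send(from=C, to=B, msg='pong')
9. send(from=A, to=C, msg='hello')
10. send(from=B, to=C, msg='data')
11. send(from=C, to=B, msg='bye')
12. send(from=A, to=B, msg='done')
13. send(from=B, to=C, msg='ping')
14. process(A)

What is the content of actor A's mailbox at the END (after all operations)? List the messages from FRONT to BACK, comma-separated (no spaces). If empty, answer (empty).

After 1 (process(A)): A:[] B:[] C:[]
After 2 (process(A)): A:[] B:[] C:[]
After 3 (process(B)): A:[] B:[] C:[]
After 4 (send(from=B, to=C, msg='start')): A:[] B:[] C:[start]
After 5 (send(from=A, to=C, msg='resp')): A:[] B:[] C:[start,resp]
After 6 (send(from=C, to=A, msg='ok')): A:[ok] B:[] C:[start,resp]
After 7 (send(from=A, to=B, msg='err')): A:[ok] B:[err] C:[start,resp]
After 8 (send(from=C, to=B, msg='pong')): A:[ok] B:[err,pong] C:[start,resp]
After 9 (send(from=A, to=C, msg='hello')): A:[ok] B:[err,pong] C:[start,resp,hello]
After 10 (send(from=B, to=C, msg='data')): A:[ok] B:[err,pong] C:[start,resp,hello,data]
After 11 (send(from=C, to=B, msg='bye')): A:[ok] B:[err,pong,bye] C:[start,resp,hello,data]
After 12 (send(from=A, to=B, msg='done')): A:[ok] B:[err,pong,bye,done] C:[start,resp,hello,data]
After 13 (send(from=B, to=C, msg='ping')): A:[ok] B:[err,pong,bye,done] C:[start,resp,hello,data,ping]
After 14 (process(A)): A:[] B:[err,pong,bye,done] C:[start,resp,hello,data,ping]

Answer: (empty)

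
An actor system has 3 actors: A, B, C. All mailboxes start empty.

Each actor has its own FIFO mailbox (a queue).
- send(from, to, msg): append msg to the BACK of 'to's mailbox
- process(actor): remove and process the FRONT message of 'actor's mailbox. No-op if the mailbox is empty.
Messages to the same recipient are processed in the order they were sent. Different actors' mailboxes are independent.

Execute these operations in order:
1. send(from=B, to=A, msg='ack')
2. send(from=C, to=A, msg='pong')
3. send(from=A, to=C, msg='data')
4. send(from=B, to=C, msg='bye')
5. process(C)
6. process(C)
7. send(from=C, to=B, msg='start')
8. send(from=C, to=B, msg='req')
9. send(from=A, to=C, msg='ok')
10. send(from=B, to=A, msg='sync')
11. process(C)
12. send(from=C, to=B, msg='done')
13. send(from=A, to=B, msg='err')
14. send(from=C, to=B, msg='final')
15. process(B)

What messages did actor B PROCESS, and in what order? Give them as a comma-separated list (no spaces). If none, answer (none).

After 1 (send(from=B, to=A, msg='ack')): A:[ack] B:[] C:[]
After 2 (send(from=C, to=A, msg='pong')): A:[ack,pong] B:[] C:[]
After 3 (send(from=A, to=C, msg='data')): A:[ack,pong] B:[] C:[data]
After 4 (send(from=B, to=C, msg='bye')): A:[ack,pong] B:[] C:[data,bye]
After 5 (process(C)): A:[ack,pong] B:[] C:[bye]
After 6 (process(C)): A:[ack,pong] B:[] C:[]
After 7 (send(from=C, to=B, msg='start')): A:[ack,pong] B:[start] C:[]
After 8 (send(from=C, to=B, msg='req')): A:[ack,pong] B:[start,req] C:[]
After 9 (send(from=A, to=C, msg='ok')): A:[ack,pong] B:[start,req] C:[ok]
After 10 (send(from=B, to=A, msg='sync')): A:[ack,pong,sync] B:[start,req] C:[ok]
After 11 (process(C)): A:[ack,pong,sync] B:[start,req] C:[]
After 12 (send(from=C, to=B, msg='done')): A:[ack,pong,sync] B:[start,req,done] C:[]
After 13 (send(from=A, to=B, msg='err')): A:[ack,pong,sync] B:[start,req,done,err] C:[]
After 14 (send(from=C, to=B, msg='final')): A:[ack,pong,sync] B:[start,req,done,err,final] C:[]
After 15 (process(B)): A:[ack,pong,sync] B:[req,done,err,final] C:[]

Answer: start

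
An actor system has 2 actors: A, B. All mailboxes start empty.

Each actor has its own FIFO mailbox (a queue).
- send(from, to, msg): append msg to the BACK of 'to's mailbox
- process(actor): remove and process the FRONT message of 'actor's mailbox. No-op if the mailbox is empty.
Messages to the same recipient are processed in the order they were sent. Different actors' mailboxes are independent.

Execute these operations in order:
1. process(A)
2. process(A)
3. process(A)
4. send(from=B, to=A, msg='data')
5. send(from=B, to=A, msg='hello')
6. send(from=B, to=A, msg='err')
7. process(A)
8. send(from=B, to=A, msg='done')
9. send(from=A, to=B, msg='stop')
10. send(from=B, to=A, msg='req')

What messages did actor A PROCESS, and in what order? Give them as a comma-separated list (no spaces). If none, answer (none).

After 1 (process(A)): A:[] B:[]
After 2 (process(A)): A:[] B:[]
After 3 (process(A)): A:[] B:[]
After 4 (send(from=B, to=A, msg='data')): A:[data] B:[]
After 5 (send(from=B, to=A, msg='hello')): A:[data,hello] B:[]
After 6 (send(from=B, to=A, msg='err')): A:[data,hello,err] B:[]
After 7 (process(A)): A:[hello,err] B:[]
After 8 (send(from=B, to=A, msg='done')): A:[hello,err,done] B:[]
After 9 (send(from=A, to=B, msg='stop')): A:[hello,err,done] B:[stop]
After 10 (send(from=B, to=A, msg='req')): A:[hello,err,done,req] B:[stop]

Answer: data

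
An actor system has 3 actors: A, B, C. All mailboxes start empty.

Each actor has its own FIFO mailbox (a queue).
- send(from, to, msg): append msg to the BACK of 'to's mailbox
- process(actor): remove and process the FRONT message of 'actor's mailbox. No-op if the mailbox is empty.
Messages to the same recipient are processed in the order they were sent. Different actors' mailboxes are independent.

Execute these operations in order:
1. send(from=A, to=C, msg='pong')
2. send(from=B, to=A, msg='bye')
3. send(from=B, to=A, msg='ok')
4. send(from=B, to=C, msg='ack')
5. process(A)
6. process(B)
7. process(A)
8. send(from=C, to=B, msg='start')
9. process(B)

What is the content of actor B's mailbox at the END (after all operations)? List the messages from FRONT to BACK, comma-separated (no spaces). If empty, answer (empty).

After 1 (send(from=A, to=C, msg='pong')): A:[] B:[] C:[pong]
After 2 (send(from=B, to=A, msg='bye')): A:[bye] B:[] C:[pong]
After 3 (send(from=B, to=A, msg='ok')): A:[bye,ok] B:[] C:[pong]
After 4 (send(from=B, to=C, msg='ack')): A:[bye,ok] B:[] C:[pong,ack]
After 5 (process(A)): A:[ok] B:[] C:[pong,ack]
After 6 (process(B)): A:[ok] B:[] C:[pong,ack]
After 7 (process(A)): A:[] B:[] C:[pong,ack]
After 8 (send(from=C, to=B, msg='start')): A:[] B:[start] C:[pong,ack]
After 9 (process(B)): A:[] B:[] C:[pong,ack]

Answer: (empty)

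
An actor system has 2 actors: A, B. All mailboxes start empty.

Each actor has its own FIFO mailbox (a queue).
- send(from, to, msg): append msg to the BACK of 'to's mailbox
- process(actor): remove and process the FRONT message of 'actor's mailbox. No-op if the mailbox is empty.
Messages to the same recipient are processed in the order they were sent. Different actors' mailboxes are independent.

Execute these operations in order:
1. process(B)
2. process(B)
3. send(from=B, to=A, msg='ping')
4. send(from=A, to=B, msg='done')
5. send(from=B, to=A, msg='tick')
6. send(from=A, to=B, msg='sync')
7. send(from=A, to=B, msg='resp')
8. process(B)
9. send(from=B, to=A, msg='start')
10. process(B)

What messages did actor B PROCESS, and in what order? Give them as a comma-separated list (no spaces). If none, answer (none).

Answer: done,sync

Derivation:
After 1 (process(B)): A:[] B:[]
After 2 (process(B)): A:[] B:[]
After 3 (send(from=B, to=A, msg='ping')): A:[ping] B:[]
After 4 (send(from=A, to=B, msg='done')): A:[ping] B:[done]
After 5 (send(from=B, to=A, msg='tick')): A:[ping,tick] B:[done]
After 6 (send(from=A, to=B, msg='sync')): A:[ping,tick] B:[done,sync]
After 7 (send(from=A, to=B, msg='resp')): A:[ping,tick] B:[done,sync,resp]
After 8 (process(B)): A:[ping,tick] B:[sync,resp]
After 9 (send(from=B, to=A, msg='start')): A:[ping,tick,start] B:[sync,resp]
After 10 (process(B)): A:[ping,tick,start] B:[resp]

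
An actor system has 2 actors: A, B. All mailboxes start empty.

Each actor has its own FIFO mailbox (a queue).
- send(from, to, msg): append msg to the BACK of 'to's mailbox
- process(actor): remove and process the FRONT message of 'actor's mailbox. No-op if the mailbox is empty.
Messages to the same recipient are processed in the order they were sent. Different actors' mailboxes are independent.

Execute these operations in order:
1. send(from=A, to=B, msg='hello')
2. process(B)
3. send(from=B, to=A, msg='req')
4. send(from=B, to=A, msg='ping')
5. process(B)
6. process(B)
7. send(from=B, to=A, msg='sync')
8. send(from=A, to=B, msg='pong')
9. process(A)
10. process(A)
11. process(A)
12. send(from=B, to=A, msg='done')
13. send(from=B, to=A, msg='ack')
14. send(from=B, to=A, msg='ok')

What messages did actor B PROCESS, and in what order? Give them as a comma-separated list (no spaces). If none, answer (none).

Answer: hello

Derivation:
After 1 (send(from=A, to=B, msg='hello')): A:[] B:[hello]
After 2 (process(B)): A:[] B:[]
After 3 (send(from=B, to=A, msg='req')): A:[req] B:[]
After 4 (send(from=B, to=A, msg='ping')): A:[req,ping] B:[]
After 5 (process(B)): A:[req,ping] B:[]
After 6 (process(B)): A:[req,ping] B:[]
After 7 (send(from=B, to=A, msg='sync')): A:[req,ping,sync] B:[]
After 8 (send(from=A, to=B, msg='pong')): A:[req,ping,sync] B:[pong]
After 9 (process(A)): A:[ping,sync] B:[pong]
After 10 (process(A)): A:[sync] B:[pong]
After 11 (process(A)): A:[] B:[pong]
After 12 (send(from=B, to=A, msg='done')): A:[done] B:[pong]
After 13 (send(from=B, to=A, msg='ack')): A:[done,ack] B:[pong]
After 14 (send(from=B, to=A, msg='ok')): A:[done,ack,ok] B:[pong]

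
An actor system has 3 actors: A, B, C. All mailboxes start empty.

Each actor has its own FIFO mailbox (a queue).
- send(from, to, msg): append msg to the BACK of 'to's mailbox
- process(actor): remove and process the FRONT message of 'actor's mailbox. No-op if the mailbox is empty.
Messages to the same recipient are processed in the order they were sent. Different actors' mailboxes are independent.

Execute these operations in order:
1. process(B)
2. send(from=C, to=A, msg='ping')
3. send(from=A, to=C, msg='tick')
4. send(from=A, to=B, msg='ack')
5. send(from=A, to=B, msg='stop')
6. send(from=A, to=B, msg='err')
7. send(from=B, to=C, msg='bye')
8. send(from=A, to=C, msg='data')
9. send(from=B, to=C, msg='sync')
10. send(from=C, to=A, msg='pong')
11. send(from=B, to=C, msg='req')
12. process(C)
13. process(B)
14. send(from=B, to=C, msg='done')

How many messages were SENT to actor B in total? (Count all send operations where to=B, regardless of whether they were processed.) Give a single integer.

After 1 (process(B)): A:[] B:[] C:[]
After 2 (send(from=C, to=A, msg='ping')): A:[ping] B:[] C:[]
After 3 (send(from=A, to=C, msg='tick')): A:[ping] B:[] C:[tick]
After 4 (send(from=A, to=B, msg='ack')): A:[ping] B:[ack] C:[tick]
After 5 (send(from=A, to=B, msg='stop')): A:[ping] B:[ack,stop] C:[tick]
After 6 (send(from=A, to=B, msg='err')): A:[ping] B:[ack,stop,err] C:[tick]
After 7 (send(from=B, to=C, msg='bye')): A:[ping] B:[ack,stop,err] C:[tick,bye]
After 8 (send(from=A, to=C, msg='data')): A:[ping] B:[ack,stop,err] C:[tick,bye,data]
After 9 (send(from=B, to=C, msg='sync')): A:[ping] B:[ack,stop,err] C:[tick,bye,data,sync]
After 10 (send(from=C, to=A, msg='pong')): A:[ping,pong] B:[ack,stop,err] C:[tick,bye,data,sync]
After 11 (send(from=B, to=C, msg='req')): A:[ping,pong] B:[ack,stop,err] C:[tick,bye,data,sync,req]
After 12 (process(C)): A:[ping,pong] B:[ack,stop,err] C:[bye,data,sync,req]
After 13 (process(B)): A:[ping,pong] B:[stop,err] C:[bye,data,sync,req]
After 14 (send(from=B, to=C, msg='done')): A:[ping,pong] B:[stop,err] C:[bye,data,sync,req,done]

Answer: 3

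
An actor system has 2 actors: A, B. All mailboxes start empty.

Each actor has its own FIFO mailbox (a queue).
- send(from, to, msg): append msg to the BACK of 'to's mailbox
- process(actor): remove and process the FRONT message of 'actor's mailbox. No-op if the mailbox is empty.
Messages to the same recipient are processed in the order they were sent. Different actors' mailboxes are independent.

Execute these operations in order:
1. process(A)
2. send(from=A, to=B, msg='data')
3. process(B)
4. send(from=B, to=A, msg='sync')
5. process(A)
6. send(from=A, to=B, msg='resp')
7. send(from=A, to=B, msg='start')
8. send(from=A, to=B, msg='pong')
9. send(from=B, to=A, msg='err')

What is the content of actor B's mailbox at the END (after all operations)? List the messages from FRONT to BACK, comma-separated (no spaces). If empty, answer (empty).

After 1 (process(A)): A:[] B:[]
After 2 (send(from=A, to=B, msg='data')): A:[] B:[data]
After 3 (process(B)): A:[] B:[]
After 4 (send(from=B, to=A, msg='sync')): A:[sync] B:[]
After 5 (process(A)): A:[] B:[]
After 6 (send(from=A, to=B, msg='resp')): A:[] B:[resp]
After 7 (send(from=A, to=B, msg='start')): A:[] B:[resp,start]
After 8 (send(from=A, to=B, msg='pong')): A:[] B:[resp,start,pong]
After 9 (send(from=B, to=A, msg='err')): A:[err] B:[resp,start,pong]

Answer: resp,start,pong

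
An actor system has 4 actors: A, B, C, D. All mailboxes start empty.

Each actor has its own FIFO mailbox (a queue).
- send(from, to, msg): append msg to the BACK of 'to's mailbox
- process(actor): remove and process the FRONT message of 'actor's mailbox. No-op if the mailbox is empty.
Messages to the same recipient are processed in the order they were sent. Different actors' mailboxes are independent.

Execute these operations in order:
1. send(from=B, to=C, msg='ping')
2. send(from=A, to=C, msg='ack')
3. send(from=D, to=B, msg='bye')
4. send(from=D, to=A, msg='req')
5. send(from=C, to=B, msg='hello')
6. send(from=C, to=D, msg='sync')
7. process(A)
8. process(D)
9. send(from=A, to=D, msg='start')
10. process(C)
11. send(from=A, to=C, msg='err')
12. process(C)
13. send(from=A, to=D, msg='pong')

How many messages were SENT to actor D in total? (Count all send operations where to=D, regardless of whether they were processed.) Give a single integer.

Answer: 3

Derivation:
After 1 (send(from=B, to=C, msg='ping')): A:[] B:[] C:[ping] D:[]
After 2 (send(from=A, to=C, msg='ack')): A:[] B:[] C:[ping,ack] D:[]
After 3 (send(from=D, to=B, msg='bye')): A:[] B:[bye] C:[ping,ack] D:[]
After 4 (send(from=D, to=A, msg='req')): A:[req] B:[bye] C:[ping,ack] D:[]
After 5 (send(from=C, to=B, msg='hello')): A:[req] B:[bye,hello] C:[ping,ack] D:[]
After 6 (send(from=C, to=D, msg='sync')): A:[req] B:[bye,hello] C:[ping,ack] D:[sync]
After 7 (process(A)): A:[] B:[bye,hello] C:[ping,ack] D:[sync]
After 8 (process(D)): A:[] B:[bye,hello] C:[ping,ack] D:[]
After 9 (send(from=A, to=D, msg='start')): A:[] B:[bye,hello] C:[ping,ack] D:[start]
After 10 (process(C)): A:[] B:[bye,hello] C:[ack] D:[start]
After 11 (send(from=A, to=C, msg='err')): A:[] B:[bye,hello] C:[ack,err] D:[start]
After 12 (process(C)): A:[] B:[bye,hello] C:[err] D:[start]
After 13 (send(from=A, to=D, msg='pong')): A:[] B:[bye,hello] C:[err] D:[start,pong]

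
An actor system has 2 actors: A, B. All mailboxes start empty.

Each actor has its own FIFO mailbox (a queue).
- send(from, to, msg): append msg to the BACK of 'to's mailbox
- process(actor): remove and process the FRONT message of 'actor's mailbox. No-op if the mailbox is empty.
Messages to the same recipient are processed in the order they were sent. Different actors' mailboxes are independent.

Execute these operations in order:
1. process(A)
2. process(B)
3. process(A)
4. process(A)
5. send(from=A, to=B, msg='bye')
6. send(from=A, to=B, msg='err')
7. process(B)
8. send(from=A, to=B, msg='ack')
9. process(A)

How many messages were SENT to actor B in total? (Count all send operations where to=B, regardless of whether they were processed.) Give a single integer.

After 1 (process(A)): A:[] B:[]
After 2 (process(B)): A:[] B:[]
After 3 (process(A)): A:[] B:[]
After 4 (process(A)): A:[] B:[]
After 5 (send(from=A, to=B, msg='bye')): A:[] B:[bye]
After 6 (send(from=A, to=B, msg='err')): A:[] B:[bye,err]
After 7 (process(B)): A:[] B:[err]
After 8 (send(from=A, to=B, msg='ack')): A:[] B:[err,ack]
After 9 (process(A)): A:[] B:[err,ack]

Answer: 3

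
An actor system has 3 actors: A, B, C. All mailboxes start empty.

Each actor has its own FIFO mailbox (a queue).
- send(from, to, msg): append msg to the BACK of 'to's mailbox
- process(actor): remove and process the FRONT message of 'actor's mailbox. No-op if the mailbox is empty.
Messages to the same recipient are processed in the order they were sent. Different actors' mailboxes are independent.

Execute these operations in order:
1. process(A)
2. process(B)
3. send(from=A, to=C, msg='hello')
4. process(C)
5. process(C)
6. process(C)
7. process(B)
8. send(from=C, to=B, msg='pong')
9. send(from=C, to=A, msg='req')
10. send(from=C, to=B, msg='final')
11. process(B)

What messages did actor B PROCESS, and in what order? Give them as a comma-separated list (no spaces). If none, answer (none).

After 1 (process(A)): A:[] B:[] C:[]
After 2 (process(B)): A:[] B:[] C:[]
After 3 (send(from=A, to=C, msg='hello')): A:[] B:[] C:[hello]
After 4 (process(C)): A:[] B:[] C:[]
After 5 (process(C)): A:[] B:[] C:[]
After 6 (process(C)): A:[] B:[] C:[]
After 7 (process(B)): A:[] B:[] C:[]
After 8 (send(from=C, to=B, msg='pong')): A:[] B:[pong] C:[]
After 9 (send(from=C, to=A, msg='req')): A:[req] B:[pong] C:[]
After 10 (send(from=C, to=B, msg='final')): A:[req] B:[pong,final] C:[]
After 11 (process(B)): A:[req] B:[final] C:[]

Answer: pong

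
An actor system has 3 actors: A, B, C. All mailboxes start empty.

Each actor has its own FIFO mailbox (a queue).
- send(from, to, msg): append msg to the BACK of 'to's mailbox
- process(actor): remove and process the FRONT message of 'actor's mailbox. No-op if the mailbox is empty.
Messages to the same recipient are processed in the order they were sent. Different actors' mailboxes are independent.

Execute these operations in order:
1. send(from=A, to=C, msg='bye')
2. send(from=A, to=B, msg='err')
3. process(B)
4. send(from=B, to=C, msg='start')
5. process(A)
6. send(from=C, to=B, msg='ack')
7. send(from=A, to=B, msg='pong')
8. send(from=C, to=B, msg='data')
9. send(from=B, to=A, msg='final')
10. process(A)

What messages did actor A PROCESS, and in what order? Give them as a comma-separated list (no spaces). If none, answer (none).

Answer: final

Derivation:
After 1 (send(from=A, to=C, msg='bye')): A:[] B:[] C:[bye]
After 2 (send(from=A, to=B, msg='err')): A:[] B:[err] C:[bye]
After 3 (process(B)): A:[] B:[] C:[bye]
After 4 (send(from=B, to=C, msg='start')): A:[] B:[] C:[bye,start]
After 5 (process(A)): A:[] B:[] C:[bye,start]
After 6 (send(from=C, to=B, msg='ack')): A:[] B:[ack] C:[bye,start]
After 7 (send(from=A, to=B, msg='pong')): A:[] B:[ack,pong] C:[bye,start]
After 8 (send(from=C, to=B, msg='data')): A:[] B:[ack,pong,data] C:[bye,start]
After 9 (send(from=B, to=A, msg='final')): A:[final] B:[ack,pong,data] C:[bye,start]
After 10 (process(A)): A:[] B:[ack,pong,data] C:[bye,start]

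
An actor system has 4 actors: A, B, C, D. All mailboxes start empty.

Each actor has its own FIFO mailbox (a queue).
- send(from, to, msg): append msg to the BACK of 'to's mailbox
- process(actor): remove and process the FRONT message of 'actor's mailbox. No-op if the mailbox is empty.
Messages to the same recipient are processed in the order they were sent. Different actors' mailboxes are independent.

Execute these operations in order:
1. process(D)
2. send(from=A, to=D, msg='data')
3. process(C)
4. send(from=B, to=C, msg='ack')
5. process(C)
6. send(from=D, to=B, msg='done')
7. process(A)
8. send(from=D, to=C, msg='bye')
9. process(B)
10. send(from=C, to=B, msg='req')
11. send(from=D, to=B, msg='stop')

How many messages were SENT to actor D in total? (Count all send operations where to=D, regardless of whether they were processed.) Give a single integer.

After 1 (process(D)): A:[] B:[] C:[] D:[]
After 2 (send(from=A, to=D, msg='data')): A:[] B:[] C:[] D:[data]
After 3 (process(C)): A:[] B:[] C:[] D:[data]
After 4 (send(from=B, to=C, msg='ack')): A:[] B:[] C:[ack] D:[data]
After 5 (process(C)): A:[] B:[] C:[] D:[data]
After 6 (send(from=D, to=B, msg='done')): A:[] B:[done] C:[] D:[data]
After 7 (process(A)): A:[] B:[done] C:[] D:[data]
After 8 (send(from=D, to=C, msg='bye')): A:[] B:[done] C:[bye] D:[data]
After 9 (process(B)): A:[] B:[] C:[bye] D:[data]
After 10 (send(from=C, to=B, msg='req')): A:[] B:[req] C:[bye] D:[data]
After 11 (send(from=D, to=B, msg='stop')): A:[] B:[req,stop] C:[bye] D:[data]

Answer: 1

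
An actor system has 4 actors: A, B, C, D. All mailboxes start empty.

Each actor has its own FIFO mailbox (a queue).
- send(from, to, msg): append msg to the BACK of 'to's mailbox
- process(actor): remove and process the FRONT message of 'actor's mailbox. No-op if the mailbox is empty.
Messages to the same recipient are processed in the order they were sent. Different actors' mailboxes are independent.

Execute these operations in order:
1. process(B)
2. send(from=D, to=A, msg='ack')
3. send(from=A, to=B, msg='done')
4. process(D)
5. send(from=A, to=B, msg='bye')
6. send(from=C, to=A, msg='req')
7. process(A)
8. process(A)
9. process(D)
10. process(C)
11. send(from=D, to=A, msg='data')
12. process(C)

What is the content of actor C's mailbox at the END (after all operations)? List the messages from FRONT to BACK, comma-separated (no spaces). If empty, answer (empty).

After 1 (process(B)): A:[] B:[] C:[] D:[]
After 2 (send(from=D, to=A, msg='ack')): A:[ack] B:[] C:[] D:[]
After 3 (send(from=A, to=B, msg='done')): A:[ack] B:[done] C:[] D:[]
After 4 (process(D)): A:[ack] B:[done] C:[] D:[]
After 5 (send(from=A, to=B, msg='bye')): A:[ack] B:[done,bye] C:[] D:[]
After 6 (send(from=C, to=A, msg='req')): A:[ack,req] B:[done,bye] C:[] D:[]
After 7 (process(A)): A:[req] B:[done,bye] C:[] D:[]
After 8 (process(A)): A:[] B:[done,bye] C:[] D:[]
After 9 (process(D)): A:[] B:[done,bye] C:[] D:[]
After 10 (process(C)): A:[] B:[done,bye] C:[] D:[]
After 11 (send(from=D, to=A, msg='data')): A:[data] B:[done,bye] C:[] D:[]
After 12 (process(C)): A:[data] B:[done,bye] C:[] D:[]

Answer: (empty)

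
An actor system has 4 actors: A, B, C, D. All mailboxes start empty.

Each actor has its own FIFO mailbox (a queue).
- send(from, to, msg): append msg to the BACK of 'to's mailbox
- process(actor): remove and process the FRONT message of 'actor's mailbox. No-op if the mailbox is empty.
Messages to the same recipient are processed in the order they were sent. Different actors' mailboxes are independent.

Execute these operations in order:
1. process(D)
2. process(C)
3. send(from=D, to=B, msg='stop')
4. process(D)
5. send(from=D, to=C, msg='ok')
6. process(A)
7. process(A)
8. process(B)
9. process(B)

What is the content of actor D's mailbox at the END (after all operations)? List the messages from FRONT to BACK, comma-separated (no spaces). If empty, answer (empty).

Answer: (empty)

Derivation:
After 1 (process(D)): A:[] B:[] C:[] D:[]
After 2 (process(C)): A:[] B:[] C:[] D:[]
After 3 (send(from=D, to=B, msg='stop')): A:[] B:[stop] C:[] D:[]
After 4 (process(D)): A:[] B:[stop] C:[] D:[]
After 5 (send(from=D, to=C, msg='ok')): A:[] B:[stop] C:[ok] D:[]
After 6 (process(A)): A:[] B:[stop] C:[ok] D:[]
After 7 (process(A)): A:[] B:[stop] C:[ok] D:[]
After 8 (process(B)): A:[] B:[] C:[ok] D:[]
After 9 (process(B)): A:[] B:[] C:[ok] D:[]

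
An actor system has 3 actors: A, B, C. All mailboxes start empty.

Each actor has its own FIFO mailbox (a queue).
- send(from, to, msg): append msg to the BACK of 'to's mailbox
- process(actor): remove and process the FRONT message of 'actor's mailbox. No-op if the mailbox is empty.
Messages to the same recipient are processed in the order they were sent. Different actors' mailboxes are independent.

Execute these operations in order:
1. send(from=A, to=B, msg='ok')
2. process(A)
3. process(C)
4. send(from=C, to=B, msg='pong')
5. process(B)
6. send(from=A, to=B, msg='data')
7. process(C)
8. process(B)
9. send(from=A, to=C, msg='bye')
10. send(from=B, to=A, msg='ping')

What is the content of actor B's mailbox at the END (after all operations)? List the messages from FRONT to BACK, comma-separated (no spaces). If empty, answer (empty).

After 1 (send(from=A, to=B, msg='ok')): A:[] B:[ok] C:[]
After 2 (process(A)): A:[] B:[ok] C:[]
After 3 (process(C)): A:[] B:[ok] C:[]
After 4 (send(from=C, to=B, msg='pong')): A:[] B:[ok,pong] C:[]
After 5 (process(B)): A:[] B:[pong] C:[]
After 6 (send(from=A, to=B, msg='data')): A:[] B:[pong,data] C:[]
After 7 (process(C)): A:[] B:[pong,data] C:[]
After 8 (process(B)): A:[] B:[data] C:[]
After 9 (send(from=A, to=C, msg='bye')): A:[] B:[data] C:[bye]
After 10 (send(from=B, to=A, msg='ping')): A:[ping] B:[data] C:[bye]

Answer: data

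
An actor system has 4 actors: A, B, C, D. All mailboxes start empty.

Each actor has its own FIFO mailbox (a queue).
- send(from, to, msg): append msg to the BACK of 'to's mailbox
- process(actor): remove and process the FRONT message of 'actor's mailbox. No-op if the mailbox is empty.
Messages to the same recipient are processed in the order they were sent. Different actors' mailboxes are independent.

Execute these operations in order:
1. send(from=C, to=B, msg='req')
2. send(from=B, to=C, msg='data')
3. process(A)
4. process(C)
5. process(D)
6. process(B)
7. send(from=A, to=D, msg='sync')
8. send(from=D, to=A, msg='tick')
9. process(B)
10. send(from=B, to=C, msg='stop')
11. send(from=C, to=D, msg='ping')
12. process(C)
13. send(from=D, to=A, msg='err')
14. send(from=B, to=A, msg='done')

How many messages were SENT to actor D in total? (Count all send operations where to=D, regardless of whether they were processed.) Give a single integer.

Answer: 2

Derivation:
After 1 (send(from=C, to=B, msg='req')): A:[] B:[req] C:[] D:[]
After 2 (send(from=B, to=C, msg='data')): A:[] B:[req] C:[data] D:[]
After 3 (process(A)): A:[] B:[req] C:[data] D:[]
After 4 (process(C)): A:[] B:[req] C:[] D:[]
After 5 (process(D)): A:[] B:[req] C:[] D:[]
After 6 (process(B)): A:[] B:[] C:[] D:[]
After 7 (send(from=A, to=D, msg='sync')): A:[] B:[] C:[] D:[sync]
After 8 (send(from=D, to=A, msg='tick')): A:[tick] B:[] C:[] D:[sync]
After 9 (process(B)): A:[tick] B:[] C:[] D:[sync]
After 10 (send(from=B, to=C, msg='stop')): A:[tick] B:[] C:[stop] D:[sync]
After 11 (send(from=C, to=D, msg='ping')): A:[tick] B:[] C:[stop] D:[sync,ping]
After 12 (process(C)): A:[tick] B:[] C:[] D:[sync,ping]
After 13 (send(from=D, to=A, msg='err')): A:[tick,err] B:[] C:[] D:[sync,ping]
After 14 (send(from=B, to=A, msg='done')): A:[tick,err,done] B:[] C:[] D:[sync,ping]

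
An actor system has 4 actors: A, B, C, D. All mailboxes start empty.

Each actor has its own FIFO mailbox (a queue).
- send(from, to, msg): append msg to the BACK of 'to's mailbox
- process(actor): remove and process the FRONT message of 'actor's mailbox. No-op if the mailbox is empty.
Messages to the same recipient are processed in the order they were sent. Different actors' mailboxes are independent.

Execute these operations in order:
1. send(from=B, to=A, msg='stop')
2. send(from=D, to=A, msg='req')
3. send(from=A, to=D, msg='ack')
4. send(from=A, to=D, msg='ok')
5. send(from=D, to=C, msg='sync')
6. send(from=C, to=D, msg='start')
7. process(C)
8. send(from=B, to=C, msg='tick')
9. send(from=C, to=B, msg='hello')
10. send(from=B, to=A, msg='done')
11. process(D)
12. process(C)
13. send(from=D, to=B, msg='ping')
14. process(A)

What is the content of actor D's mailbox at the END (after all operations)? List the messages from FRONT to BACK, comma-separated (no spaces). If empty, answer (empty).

Answer: ok,start

Derivation:
After 1 (send(from=B, to=A, msg='stop')): A:[stop] B:[] C:[] D:[]
After 2 (send(from=D, to=A, msg='req')): A:[stop,req] B:[] C:[] D:[]
After 3 (send(from=A, to=D, msg='ack')): A:[stop,req] B:[] C:[] D:[ack]
After 4 (send(from=A, to=D, msg='ok')): A:[stop,req] B:[] C:[] D:[ack,ok]
After 5 (send(from=D, to=C, msg='sync')): A:[stop,req] B:[] C:[sync] D:[ack,ok]
After 6 (send(from=C, to=D, msg='start')): A:[stop,req] B:[] C:[sync] D:[ack,ok,start]
After 7 (process(C)): A:[stop,req] B:[] C:[] D:[ack,ok,start]
After 8 (send(from=B, to=C, msg='tick')): A:[stop,req] B:[] C:[tick] D:[ack,ok,start]
After 9 (send(from=C, to=B, msg='hello')): A:[stop,req] B:[hello] C:[tick] D:[ack,ok,start]
After 10 (send(from=B, to=A, msg='done')): A:[stop,req,done] B:[hello] C:[tick] D:[ack,ok,start]
After 11 (process(D)): A:[stop,req,done] B:[hello] C:[tick] D:[ok,start]
After 12 (process(C)): A:[stop,req,done] B:[hello] C:[] D:[ok,start]
After 13 (send(from=D, to=B, msg='ping')): A:[stop,req,done] B:[hello,ping] C:[] D:[ok,start]
After 14 (process(A)): A:[req,done] B:[hello,ping] C:[] D:[ok,start]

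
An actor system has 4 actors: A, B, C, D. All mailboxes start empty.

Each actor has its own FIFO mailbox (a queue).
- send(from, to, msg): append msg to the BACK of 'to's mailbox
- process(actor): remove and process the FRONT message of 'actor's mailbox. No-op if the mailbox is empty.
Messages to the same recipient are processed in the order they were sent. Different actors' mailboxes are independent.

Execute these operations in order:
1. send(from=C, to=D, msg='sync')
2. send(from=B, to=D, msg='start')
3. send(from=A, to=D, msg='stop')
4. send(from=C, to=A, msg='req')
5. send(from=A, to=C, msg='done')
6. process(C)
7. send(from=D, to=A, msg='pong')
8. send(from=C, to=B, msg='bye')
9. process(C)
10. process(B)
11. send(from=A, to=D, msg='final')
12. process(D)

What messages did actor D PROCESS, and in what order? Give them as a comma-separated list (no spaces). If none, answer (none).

After 1 (send(from=C, to=D, msg='sync')): A:[] B:[] C:[] D:[sync]
After 2 (send(from=B, to=D, msg='start')): A:[] B:[] C:[] D:[sync,start]
After 3 (send(from=A, to=D, msg='stop')): A:[] B:[] C:[] D:[sync,start,stop]
After 4 (send(from=C, to=A, msg='req')): A:[req] B:[] C:[] D:[sync,start,stop]
After 5 (send(from=A, to=C, msg='done')): A:[req] B:[] C:[done] D:[sync,start,stop]
After 6 (process(C)): A:[req] B:[] C:[] D:[sync,start,stop]
After 7 (send(from=D, to=A, msg='pong')): A:[req,pong] B:[] C:[] D:[sync,start,stop]
After 8 (send(from=C, to=B, msg='bye')): A:[req,pong] B:[bye] C:[] D:[sync,start,stop]
After 9 (process(C)): A:[req,pong] B:[bye] C:[] D:[sync,start,stop]
After 10 (process(B)): A:[req,pong] B:[] C:[] D:[sync,start,stop]
After 11 (send(from=A, to=D, msg='final')): A:[req,pong] B:[] C:[] D:[sync,start,stop,final]
After 12 (process(D)): A:[req,pong] B:[] C:[] D:[start,stop,final]

Answer: sync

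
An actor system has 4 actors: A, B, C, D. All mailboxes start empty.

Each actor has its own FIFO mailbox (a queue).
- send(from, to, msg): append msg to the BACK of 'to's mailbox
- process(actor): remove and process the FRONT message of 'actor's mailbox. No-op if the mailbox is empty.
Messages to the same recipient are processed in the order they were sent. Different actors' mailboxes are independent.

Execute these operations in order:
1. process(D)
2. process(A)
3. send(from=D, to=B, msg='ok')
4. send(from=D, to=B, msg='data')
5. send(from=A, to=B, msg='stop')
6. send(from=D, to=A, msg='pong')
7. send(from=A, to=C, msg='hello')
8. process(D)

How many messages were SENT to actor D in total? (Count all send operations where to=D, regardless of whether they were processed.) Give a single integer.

Answer: 0

Derivation:
After 1 (process(D)): A:[] B:[] C:[] D:[]
After 2 (process(A)): A:[] B:[] C:[] D:[]
After 3 (send(from=D, to=B, msg='ok')): A:[] B:[ok] C:[] D:[]
After 4 (send(from=D, to=B, msg='data')): A:[] B:[ok,data] C:[] D:[]
After 5 (send(from=A, to=B, msg='stop')): A:[] B:[ok,data,stop] C:[] D:[]
After 6 (send(from=D, to=A, msg='pong')): A:[pong] B:[ok,data,stop] C:[] D:[]
After 7 (send(from=A, to=C, msg='hello')): A:[pong] B:[ok,data,stop] C:[hello] D:[]
After 8 (process(D)): A:[pong] B:[ok,data,stop] C:[hello] D:[]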